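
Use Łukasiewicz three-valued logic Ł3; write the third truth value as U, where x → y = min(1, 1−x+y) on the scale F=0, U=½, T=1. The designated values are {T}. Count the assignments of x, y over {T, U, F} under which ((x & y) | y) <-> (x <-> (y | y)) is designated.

Designated under: (x=T, y=T); (x=T, y=U); (x=T, y=F); (x=F, y=U).

4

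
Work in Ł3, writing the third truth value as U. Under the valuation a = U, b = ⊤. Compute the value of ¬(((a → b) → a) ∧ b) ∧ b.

a → b = U → ⊤ = ⊤  [min(1, 1−½+1)]
(a → b) → a = ⊤ → U = U
((a → b) → a) ∧ b = U ∧ ⊤ = U
¬(((a → b) → a) ∧ b) = ¬U = U
¬(((a → b) → a) ∧ b) ∧ b = U ∧ ⊤ = U

U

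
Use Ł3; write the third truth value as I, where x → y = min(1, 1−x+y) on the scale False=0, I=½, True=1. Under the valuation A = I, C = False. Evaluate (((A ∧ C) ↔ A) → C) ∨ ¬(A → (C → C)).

A ∧ C = I ∧ False = False
(A ∧ C) ↔ A = False ↔ I = I  [1 − |0−½|]
((A ∧ C) ↔ A) → C = I → False = I
C → C = False → False = True
A → (C → C) = I → True = True
¬(A → (C → C)) = ¬True = False
(((A ∧ C) ↔ A) → C) ∨ ¬(A → (C → C)) = I ∨ False = I

I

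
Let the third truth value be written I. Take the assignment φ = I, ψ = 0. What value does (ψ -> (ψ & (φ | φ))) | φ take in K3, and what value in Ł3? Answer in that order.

In K3: φ | φ = I | I = I
ψ & (φ | φ) = 0 & I = 0
ψ -> (ψ & (φ | φ)) = 0 -> 0 = 1
(ψ -> (ψ & (φ | φ))) | φ = 1 | I = 1
In Ł3: φ | φ = I | I = I
ψ & (φ | φ) = 0 & I = 0
ψ -> (ψ & (φ | φ)) = 0 -> 0 = 1
(ψ -> (ψ & (φ | φ))) | φ = 1 | I = 1

1; 1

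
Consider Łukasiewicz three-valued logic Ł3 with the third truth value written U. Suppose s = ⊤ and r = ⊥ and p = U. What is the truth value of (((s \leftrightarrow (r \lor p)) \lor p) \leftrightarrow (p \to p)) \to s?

⊤

r \lor p = ⊥ \lor U = U
s \leftrightarrow (r \lor p) = ⊤ \leftrightarrow U = U  [1 − |1−½|]
(s \leftrightarrow (r \lor p)) \lor p = U \lor U = U
p \to p = U \to U = ⊤
((s \leftrightarrow (r \lor p)) \lor p) \leftrightarrow (p \to p) = U \leftrightarrow ⊤ = U
(((s \leftrightarrow (r \lor p)) \lor p) \leftrightarrow (p \to p)) \to s = U \to ⊤ = ⊤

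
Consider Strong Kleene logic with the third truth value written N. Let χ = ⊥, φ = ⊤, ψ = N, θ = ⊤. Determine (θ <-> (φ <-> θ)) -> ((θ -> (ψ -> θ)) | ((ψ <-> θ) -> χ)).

⊤

φ <-> θ = ⊤ <-> ⊤ = ⊤
θ <-> (φ <-> θ) = ⊤ <-> ⊤ = ⊤
ψ -> θ = N -> ⊤ = ⊤  [~N | ⊤]
θ -> (ψ -> θ) = ⊤ -> ⊤ = ⊤
ψ <-> θ = N <-> ⊤ = N
(ψ <-> θ) -> χ = N -> ⊥ = N
(θ -> (ψ -> θ)) | ((ψ <-> θ) -> χ) = ⊤ | N = ⊤
(θ <-> (φ <-> θ)) -> ((θ -> (ψ -> θ)) | ((ψ <-> θ) -> χ)) = ⊤ -> ⊤ = ⊤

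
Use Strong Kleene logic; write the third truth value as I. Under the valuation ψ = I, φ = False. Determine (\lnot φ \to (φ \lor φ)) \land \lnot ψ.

\lnot φ = \lnot False = True
φ \lor φ = False \lor False = False
\lnot φ \to (φ \lor φ) = True \to False = False
\lnot ψ = \lnot I = I
(\lnot φ \to (φ \lor φ)) \land \lnot ψ = False \land I = False

False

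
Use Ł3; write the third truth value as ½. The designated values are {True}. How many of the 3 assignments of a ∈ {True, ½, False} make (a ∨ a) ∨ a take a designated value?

a=True: True ✓
a=½: ½ ·
a=False: False ·

1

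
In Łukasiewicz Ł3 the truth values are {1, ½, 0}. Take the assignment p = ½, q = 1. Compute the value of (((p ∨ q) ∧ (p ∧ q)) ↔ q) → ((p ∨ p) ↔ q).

p ∨ q = ½ ∨ 1 = 1
p ∧ q = ½ ∧ 1 = ½
(p ∨ q) ∧ (p ∧ q) = 1 ∧ ½ = ½
((p ∨ q) ∧ (p ∧ q)) ↔ q = ½ ↔ 1 = ½  [1 − |½−1|]
p ∨ p = ½ ∨ ½ = ½
(p ∨ p) ↔ q = ½ ↔ 1 = ½
(((p ∨ q) ∧ (p ∧ q)) ↔ q) → ((p ∨ p) ↔ q) = ½ → ½ = 1

1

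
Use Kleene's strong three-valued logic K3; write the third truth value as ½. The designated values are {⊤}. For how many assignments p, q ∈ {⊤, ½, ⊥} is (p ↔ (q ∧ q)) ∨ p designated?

Designated under: (p=⊤, q=⊤); (p=⊤, q=½); (p=⊤, q=⊥); (p=⊥, q=⊥).

4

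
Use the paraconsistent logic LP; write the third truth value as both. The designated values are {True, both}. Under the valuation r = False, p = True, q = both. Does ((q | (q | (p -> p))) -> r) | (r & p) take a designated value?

No

p -> p = True -> True = True
q | (p -> p) = both | True = True
q | (q | (p -> p)) = both | True = True
(q | (q | (p -> p))) -> r = True -> False = False
r & p = False & True = False
((q | (q | (p -> p))) -> r) | (r & p) = False | False = False
False ∉ {True, both}.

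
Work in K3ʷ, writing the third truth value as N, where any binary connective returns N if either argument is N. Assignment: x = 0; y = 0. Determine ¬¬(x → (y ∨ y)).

1

y ∨ y = 0 ∨ 0 = 0
x → (y ∨ y) = 0 → 0 = 1
¬(x → (y ∨ y)) = ¬1 = 0
¬¬(x → (y ∨ y)) = ¬0 = 1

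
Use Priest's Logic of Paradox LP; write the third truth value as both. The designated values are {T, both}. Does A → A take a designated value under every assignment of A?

Yes

Every assignment of A over {T, both, F} gives a value in {T, both}.
In particular, with A=both: A → A = both.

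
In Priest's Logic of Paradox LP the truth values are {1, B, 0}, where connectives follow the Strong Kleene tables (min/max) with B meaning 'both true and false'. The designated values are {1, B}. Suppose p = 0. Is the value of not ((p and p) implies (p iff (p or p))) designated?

p and p = 0 and 0 = 0
p or p = 0 or 0 = 0
p iff (p or p) = 0 iff 0 = 1
(p and p) implies (p iff (p or p)) = 0 implies 1 = 1
not ((p and p) implies (p iff (p or p))) = not 1 = 0
0 ∉ {1, B}.

No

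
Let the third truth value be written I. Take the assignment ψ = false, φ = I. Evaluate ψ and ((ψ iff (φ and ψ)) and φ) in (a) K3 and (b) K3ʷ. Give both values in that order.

In K3: φ and ψ = I and false = false
ψ iff (φ and ψ) = false iff false = true
(ψ iff (φ and ψ)) and φ = true and I = I
ψ and ((ψ iff (φ and ψ)) and φ) = false and I = false
In K3ʷ: φ and ψ = I and false = I
ψ iff (φ and ψ) = false iff I = I
(ψ iff (φ and ψ)) and φ = I and I = I
ψ and ((ψ iff (φ and ψ)) and φ) = false and I = I
They differ because K3 and K3ʷ treat I differently under the binary connectives.

false; I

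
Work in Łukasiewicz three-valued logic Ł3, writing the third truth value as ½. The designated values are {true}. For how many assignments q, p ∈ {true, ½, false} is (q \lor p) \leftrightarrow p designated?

Of the 9 assignments, 6 give a value in {true}.

6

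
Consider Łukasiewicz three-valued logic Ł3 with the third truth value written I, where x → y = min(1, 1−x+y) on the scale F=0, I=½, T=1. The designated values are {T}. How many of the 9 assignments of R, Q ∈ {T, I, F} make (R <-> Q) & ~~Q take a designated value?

1

Designated under: (R=T, Q=T).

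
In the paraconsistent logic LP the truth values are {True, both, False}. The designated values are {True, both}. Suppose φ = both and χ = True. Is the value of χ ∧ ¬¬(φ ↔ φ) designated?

Yes

φ ↔ φ = both ↔ both = both
¬(φ ↔ φ) = ¬both = both
¬¬(φ ↔ φ) = ¬both = both
χ ∧ ¬¬(φ ↔ φ) = True ∧ both = both
both ∈ {True, both}.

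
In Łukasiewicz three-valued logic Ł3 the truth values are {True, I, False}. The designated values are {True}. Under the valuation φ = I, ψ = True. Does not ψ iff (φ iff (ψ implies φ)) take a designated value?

not ψ = not True = False
ψ implies φ = True implies I = I  [min(1, 1−1+½)]
φ iff (ψ implies φ) = I iff I = True
not ψ iff (φ iff (ψ implies φ)) = False iff True = False
False ∉ {True}.

No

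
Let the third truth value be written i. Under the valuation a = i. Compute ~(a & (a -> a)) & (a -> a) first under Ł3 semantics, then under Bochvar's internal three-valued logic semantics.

In Ł3: a -> a = i -> i = ⊤
a & (a -> a) = i & ⊤ = i
~(a & (a -> a)) = ~i = i
a -> a = i -> i = ⊤
~(a & (a -> a)) & (a -> a) = i & ⊤ = i
In Bochvar's internal three-valued logic: a -> a = i -> i = i  [any arg is the third value ⇒ result is the third value]
a & (a -> a) = i & i = i
~(a & (a -> a)) = ~i = i
a -> a = i -> i = i
~(a & (a -> a)) & (a -> a) = i & i = i

i; i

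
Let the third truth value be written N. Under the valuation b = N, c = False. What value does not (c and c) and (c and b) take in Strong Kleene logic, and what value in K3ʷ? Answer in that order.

False; N

In Strong Kleene logic: c and c = False and False = False
not (c and c) = not False = True
c and b = False and N = False
not (c and c) and (c and b) = True and False = False
In K3ʷ: c and c = False and False = False
not (c and c) = not False = True
c and b = False and N = N
not (c and c) and (c and b) = True and N = N
They differ because Strong Kleene logic and K3ʷ treat N differently under the binary connectives.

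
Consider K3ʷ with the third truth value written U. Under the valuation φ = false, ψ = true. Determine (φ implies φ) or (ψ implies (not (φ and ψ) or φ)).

true

φ implies φ = false implies false = true
φ and ψ = false and true = false
not (φ and ψ) = not false = true
not (φ and ψ) or φ = true or false = true
ψ implies (not (φ and ψ) or φ) = true implies true = true
(φ implies φ) or (ψ implies (not (φ and ψ) or φ)) = true or true = true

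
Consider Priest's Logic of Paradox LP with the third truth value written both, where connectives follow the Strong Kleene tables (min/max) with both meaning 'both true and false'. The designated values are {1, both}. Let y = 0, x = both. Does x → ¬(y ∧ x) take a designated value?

y ∧ x = 0 ∧ both = 0
¬(y ∧ x) = ¬0 = 1
x → ¬(y ∧ x) = both → 1 = 1  [¬both ∨ 1]
1 ∈ {1, both}.

Yes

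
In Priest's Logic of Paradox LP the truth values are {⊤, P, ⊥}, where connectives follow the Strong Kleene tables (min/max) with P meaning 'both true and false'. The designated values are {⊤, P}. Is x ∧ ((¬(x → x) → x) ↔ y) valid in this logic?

No

Countermodel: x=⊤, y=⊥ gives ⊥, which is not designated.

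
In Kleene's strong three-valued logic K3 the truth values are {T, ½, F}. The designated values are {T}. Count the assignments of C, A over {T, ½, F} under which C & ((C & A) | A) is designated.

1

Designated under: (C=T, A=T).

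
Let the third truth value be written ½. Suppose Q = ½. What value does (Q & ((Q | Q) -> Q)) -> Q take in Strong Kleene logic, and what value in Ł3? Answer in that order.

½; ⊤

In Strong Kleene logic: Q | Q = ½ | ½ = ½
(Q | Q) -> Q = ½ -> ½ = ½  [~½ | ½]
Q & ((Q | Q) -> Q) = ½ & ½ = ½
(Q & ((Q | Q) -> Q)) -> Q = ½ -> ½ = ½
In Ł3: Q | Q = ½ | ½ = ½
(Q | Q) -> Q = ½ -> ½ = ⊤
Q & ((Q | Q) -> Q) = ½ & ⊤ = ½
(Q & ((Q | Q) -> Q)) -> Q = ½ -> ½ = ⊤
They differ because Strong Kleene logic and Ł3 treat ½ differently under implication.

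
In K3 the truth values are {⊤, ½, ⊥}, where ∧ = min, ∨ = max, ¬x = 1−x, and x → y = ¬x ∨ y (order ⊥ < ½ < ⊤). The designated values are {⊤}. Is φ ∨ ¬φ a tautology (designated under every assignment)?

Countermodel: φ=½ gives ½, which is not designated.

No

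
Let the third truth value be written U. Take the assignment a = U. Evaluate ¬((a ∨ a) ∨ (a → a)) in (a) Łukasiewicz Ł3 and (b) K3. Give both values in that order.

In Łukasiewicz Ł3: a ∨ a = U ∨ U = U
a → a = U → U = True  [min(1, 1−½+½)]
(a ∨ a) ∨ (a → a) = U ∨ True = True
¬((a ∨ a) ∨ (a → a)) = ¬True = False
In K3: a ∨ a = U ∨ U = U
a → a = U → U = U  [¬U ∨ U]
(a ∨ a) ∨ (a → a) = U ∨ U = U
¬((a ∨ a) ∨ (a → a)) = ¬U = U
They differ because Łukasiewicz Ł3 and K3 treat U differently under implication.

False; U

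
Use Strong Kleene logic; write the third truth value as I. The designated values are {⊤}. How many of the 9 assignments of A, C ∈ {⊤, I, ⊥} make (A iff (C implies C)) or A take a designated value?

Designated under: (A=⊤, C=⊤); (A=⊤, C=I); (A=⊤, C=⊥).

3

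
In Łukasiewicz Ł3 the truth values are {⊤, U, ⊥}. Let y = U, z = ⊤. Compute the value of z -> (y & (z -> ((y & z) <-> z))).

y & z = U & ⊤ = U
(y & z) <-> z = U <-> ⊤ = U  [1 − |½−1|]
z -> ((y & z) <-> z) = ⊤ -> U = U
y & (z -> ((y & z) <-> z)) = U & U = U
z -> (y & (z -> ((y & z) <-> z))) = ⊤ -> U = U

U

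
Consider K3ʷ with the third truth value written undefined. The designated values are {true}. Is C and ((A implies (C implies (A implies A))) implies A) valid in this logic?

No

Countermodel: C=true, A=undefined gives undefined, which is not designated.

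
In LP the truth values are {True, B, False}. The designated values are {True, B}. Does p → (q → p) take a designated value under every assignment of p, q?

Every assignment of p, q over {True, B, False} gives a value in {True, B}.
In particular, with p=B, q=B: p → (q → p) = B.

Yes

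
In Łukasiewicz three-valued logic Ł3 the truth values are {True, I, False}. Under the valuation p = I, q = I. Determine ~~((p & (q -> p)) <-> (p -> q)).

q -> p = I -> I = True
p & (q -> p) = I & True = I
p -> q = I -> I = True
(p & (q -> p)) <-> (p -> q) = I <-> True = I
~((p & (q -> p)) <-> (p -> q)) = ~I = I
~~((p & (q -> p)) <-> (p -> q)) = ~I = I

I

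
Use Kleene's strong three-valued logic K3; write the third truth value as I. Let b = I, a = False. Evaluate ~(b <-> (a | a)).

I

a | a = False | False = False
b <-> (a | a) = I <-> False = I
~(b <-> (a | a)) = ~I = I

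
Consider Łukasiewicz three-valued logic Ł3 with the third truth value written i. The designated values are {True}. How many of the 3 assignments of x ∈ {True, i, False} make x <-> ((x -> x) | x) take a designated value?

x=True: True ✓
x=i: i ·
x=False: False ·

1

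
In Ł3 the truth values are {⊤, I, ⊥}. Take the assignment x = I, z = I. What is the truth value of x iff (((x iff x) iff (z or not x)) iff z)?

x iff x = I iff I = ⊤
not x = not I = I
z or not x = I or I = I
(x iff x) iff (z or not x) = ⊤ iff I = I
((x iff x) iff (z or not x)) iff z = I iff I = ⊤
x iff (((x iff x) iff (z or not x)) iff z) = I iff ⊤ = I

I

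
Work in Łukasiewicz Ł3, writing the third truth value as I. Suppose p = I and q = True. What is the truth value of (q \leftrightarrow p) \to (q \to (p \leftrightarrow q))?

q \leftrightarrow p = True \leftrightarrow I = I  [1 − |1−½|]
p \leftrightarrow q = I \leftrightarrow True = I
q \to (p \leftrightarrow q) = True \to I = I
(q \leftrightarrow p) \to (q \to (p \leftrightarrow q)) = I \to I = True

True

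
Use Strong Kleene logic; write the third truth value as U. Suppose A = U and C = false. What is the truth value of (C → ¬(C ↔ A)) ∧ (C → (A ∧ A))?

C ↔ A = false ↔ U = U
¬(C ↔ A) = ¬U = U
C → ¬(C ↔ A) = false → U = true
A ∧ A = U ∧ U = U
C → (A ∧ A) = false → U = true
(C → ¬(C ↔ A)) ∧ (C → (A ∧ A)) = true ∧ true = true

true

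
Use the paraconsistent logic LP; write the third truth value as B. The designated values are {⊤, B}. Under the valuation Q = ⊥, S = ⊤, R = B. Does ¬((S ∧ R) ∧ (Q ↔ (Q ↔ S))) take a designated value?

S ∧ R = ⊤ ∧ B = B
Q ↔ S = ⊥ ↔ ⊤ = ⊥
Q ↔ (Q ↔ S) = ⊥ ↔ ⊥ = ⊤
(S ∧ R) ∧ (Q ↔ (Q ↔ S)) = B ∧ ⊤ = B
¬((S ∧ R) ∧ (Q ↔ (Q ↔ S))) = ¬B = B
B ∈ {⊤, B}.

Yes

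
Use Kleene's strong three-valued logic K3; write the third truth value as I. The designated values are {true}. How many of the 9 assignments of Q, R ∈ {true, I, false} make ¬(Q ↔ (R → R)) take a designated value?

2

Designated under: (Q=false, R=true); (Q=false, R=false).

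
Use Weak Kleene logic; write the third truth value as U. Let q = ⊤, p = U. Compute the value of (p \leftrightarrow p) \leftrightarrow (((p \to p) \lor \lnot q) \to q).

p \leftrightarrow p = U \leftrightarrow U = U
p \to p = U \to U = U  [any arg is the third value ⇒ result is the third value]
\lnot q = \lnot ⊤ = ⊥
(p \to p) \lor \lnot q = U \lor ⊥ = U
((p \to p) \lor \lnot q) \to q = U \to ⊤ = U
(p \leftrightarrow p) \leftrightarrow (((p \to p) \lor \lnot q) \to q) = U \leftrightarrow U = U

U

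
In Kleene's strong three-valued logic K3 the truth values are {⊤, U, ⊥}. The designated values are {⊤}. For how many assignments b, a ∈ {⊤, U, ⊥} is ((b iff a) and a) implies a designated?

6

Of the 9 assignments, 6 give a value in {⊤}.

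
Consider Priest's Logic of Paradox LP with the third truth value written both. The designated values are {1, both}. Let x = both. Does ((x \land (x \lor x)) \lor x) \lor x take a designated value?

Yes

x \lor x = both \lor both = both
x \land (x \lor x) = both \land both = both
(x \land (x \lor x)) \lor x = both \lor both = both
((x \land (x \lor x)) \lor x) \lor x = both \lor both = both
both ∈ {1, both}.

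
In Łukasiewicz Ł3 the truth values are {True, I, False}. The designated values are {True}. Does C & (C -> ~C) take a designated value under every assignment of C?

Countermodel: C=True gives False, which is not designated.

No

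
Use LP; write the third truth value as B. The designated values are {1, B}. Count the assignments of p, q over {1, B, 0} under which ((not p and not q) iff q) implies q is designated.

8

Of the 9 assignments, 8 give a value in {1, B}.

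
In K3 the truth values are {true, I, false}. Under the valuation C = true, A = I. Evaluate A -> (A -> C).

A -> C = I -> true = true  [~I | true]
A -> (A -> C) = I -> true = true

true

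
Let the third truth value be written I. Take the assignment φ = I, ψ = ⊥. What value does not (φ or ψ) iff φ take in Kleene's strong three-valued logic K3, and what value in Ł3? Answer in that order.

In Kleene's strong three-valued logic K3: φ or ψ = I or ⊥ = I
not (φ or ψ) = not I = I
not (φ or ψ) iff φ = I iff I = I
In Ł3: φ or ψ = I or ⊥ = I
not (φ or ψ) = not I = I
not (φ or ψ) iff φ = I iff I = ⊤  [1 − |½−½|]
They differ because Kleene's strong three-valued logic K3 and Ł3 treat I differently under implication.

I; ⊤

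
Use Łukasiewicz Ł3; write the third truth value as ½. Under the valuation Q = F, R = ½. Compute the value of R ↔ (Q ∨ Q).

Q ∨ Q = F ∨ F = F
R ↔ (Q ∨ Q) = ½ ↔ F = ½  [1 − |½−0|]

½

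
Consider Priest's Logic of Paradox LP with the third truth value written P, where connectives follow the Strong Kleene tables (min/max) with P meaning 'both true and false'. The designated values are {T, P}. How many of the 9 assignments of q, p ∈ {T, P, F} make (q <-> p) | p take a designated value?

8

Of the 9 assignments, 8 give a value in {T, P}.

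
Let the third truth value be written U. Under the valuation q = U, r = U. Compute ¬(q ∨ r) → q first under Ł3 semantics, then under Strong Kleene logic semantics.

T; U

In Ł3: q ∨ r = U ∨ U = U
¬(q ∨ r) = ¬U = U
¬(q ∨ r) → q = U → U = T  [min(1, 1−½+½)]
In Strong Kleene logic: q ∨ r = U ∨ U = U
¬(q ∨ r) = ¬U = U
¬(q ∨ r) → q = U → U = U  [¬U ∨ U]
They differ because Ł3 and Strong Kleene logic treat U differently under implication.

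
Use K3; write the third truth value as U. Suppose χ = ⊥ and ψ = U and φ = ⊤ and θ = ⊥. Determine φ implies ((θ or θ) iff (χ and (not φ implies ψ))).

θ or θ = ⊥ or ⊥ = ⊥
not φ = not ⊤ = ⊥
not φ implies ψ = ⊥ implies U = ⊤
χ and (not φ implies ψ) = ⊥ and ⊤ = ⊥
(θ or θ) iff (χ and (not φ implies ψ)) = ⊥ iff ⊥ = ⊤
φ implies ((θ or θ) iff (χ and (not φ implies ψ))) = ⊤ implies ⊤ = ⊤

⊤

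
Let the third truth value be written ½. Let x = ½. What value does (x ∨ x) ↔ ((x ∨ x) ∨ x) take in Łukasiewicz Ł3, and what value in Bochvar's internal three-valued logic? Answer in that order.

In Łukasiewicz Ł3: x ∨ x = ½ ∨ ½ = ½
x ∨ x = ½ ∨ ½ = ½
(x ∨ x) ∨ x = ½ ∨ ½ = ½
(x ∨ x) ↔ ((x ∨ x) ∨ x) = ½ ↔ ½ = 1
In Bochvar's internal three-valued logic: x ∨ x = ½ ∨ ½ = ½
x ∨ x = ½ ∨ ½ = ½
(x ∨ x) ∨ x = ½ ∨ ½ = ½
(x ∨ x) ↔ ((x ∨ x) ∨ x) = ½ ↔ ½ = ½
They differ because Łukasiewicz Ł3 and Bochvar's internal three-valued logic treat ½ differently under the binary connectives.

1; ½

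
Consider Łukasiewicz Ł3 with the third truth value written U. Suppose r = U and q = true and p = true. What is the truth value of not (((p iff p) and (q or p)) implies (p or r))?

p iff p = true iff true = true
q or p = true or true = true
(p iff p) and (q or p) = true and true = true
p or r = true or U = true
((p iff p) and (q or p)) implies (p or r) = true implies true = true
not (((p iff p) and (q or p)) implies (p or r)) = not true = false

false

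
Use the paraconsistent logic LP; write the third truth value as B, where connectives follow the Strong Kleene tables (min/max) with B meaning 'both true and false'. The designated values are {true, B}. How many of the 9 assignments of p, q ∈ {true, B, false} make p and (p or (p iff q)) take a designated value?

Of the 9 assignments, 6 give a value in {true, B}.

6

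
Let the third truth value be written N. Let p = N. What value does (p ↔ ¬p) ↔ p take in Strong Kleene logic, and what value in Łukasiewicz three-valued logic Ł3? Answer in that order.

In Strong Kleene logic: ¬p = ¬N = N
p ↔ ¬p = N ↔ N = N
(p ↔ ¬p) ↔ p = N ↔ N = N
In Łukasiewicz three-valued logic Ł3: ¬p = ¬N = N
p ↔ ¬p = N ↔ N = 1  [1 − |½−½|]
(p ↔ ¬p) ↔ p = 1 ↔ N = N

N; N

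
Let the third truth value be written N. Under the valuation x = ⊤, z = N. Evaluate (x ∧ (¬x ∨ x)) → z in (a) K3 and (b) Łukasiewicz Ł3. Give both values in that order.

In K3: ¬x = ¬⊤ = ⊥
¬x ∨ x = ⊥ ∨ ⊤ = ⊤
x ∧ (¬x ∨ x) = ⊤ ∧ ⊤ = ⊤
(x ∧ (¬x ∨ x)) → z = ⊤ → N = N  [¬⊤ ∨ N]
In Łukasiewicz Ł3: ¬x = ¬⊤ = ⊥
¬x ∨ x = ⊥ ∨ ⊤ = ⊤
x ∧ (¬x ∨ x) = ⊤ ∧ ⊤ = ⊤
(x ∧ (¬x ∨ x)) → z = ⊤ → N = N  [min(1, 1−1+½)]

N; N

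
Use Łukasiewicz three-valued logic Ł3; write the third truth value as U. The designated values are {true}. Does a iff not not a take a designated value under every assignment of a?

Every assignment of a over {true, U, false} gives a value in {true}.
In particular, with a=U: a iff not not a = true.

Yes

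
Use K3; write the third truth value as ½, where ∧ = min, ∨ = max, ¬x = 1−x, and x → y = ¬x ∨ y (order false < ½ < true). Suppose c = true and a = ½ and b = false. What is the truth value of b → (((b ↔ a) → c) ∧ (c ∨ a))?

b ↔ a = false ↔ ½ = ½
(b ↔ a) → c = ½ → true = true  [¬½ ∨ true]
c ∨ a = true ∨ ½ = true
((b ↔ a) → c) ∧ (c ∨ a) = true ∧ true = true
b → (((b ↔ a) → c) ∧ (c ∨ a)) = false → true = true

true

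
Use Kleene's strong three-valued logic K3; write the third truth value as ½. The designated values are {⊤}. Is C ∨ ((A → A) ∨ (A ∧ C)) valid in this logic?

Countermodel: C=½, A=½ gives ½, which is not designated.

No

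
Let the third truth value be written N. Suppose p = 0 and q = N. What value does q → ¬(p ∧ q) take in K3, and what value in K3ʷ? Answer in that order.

In K3: p ∧ q = 0 ∧ N = 0
¬(p ∧ q) = ¬0 = 1
q → ¬(p ∧ q) = N → 1 = 1
In K3ʷ: p ∧ q = 0 ∧ N = N
¬(p ∧ q) = ¬N = N
q → ¬(p ∧ q) = N → N = N  [any arg is the third value ⇒ result is the third value]
They differ because K3 and K3ʷ treat N differently under the binary connectives.

1; N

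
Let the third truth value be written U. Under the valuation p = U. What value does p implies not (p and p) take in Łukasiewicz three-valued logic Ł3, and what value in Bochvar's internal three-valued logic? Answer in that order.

In Łukasiewicz three-valued logic Ł3: p and p = U and U = U
not (p and p) = not U = U
p implies not (p and p) = U implies U = 1
In Bochvar's internal three-valued logic: p and p = U and U = U
not (p and p) = not U = U
p implies not (p and p) = U implies U = U  [any arg is the third value ⇒ result is the third value]
They differ because Łukasiewicz three-valued logic Ł3 and Bochvar's internal three-valued logic treat U differently under the binary connectives.

1; U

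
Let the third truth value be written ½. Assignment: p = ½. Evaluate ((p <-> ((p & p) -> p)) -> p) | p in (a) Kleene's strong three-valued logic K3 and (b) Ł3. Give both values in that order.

In Kleene's strong three-valued logic K3: p & p = ½ & ½ = ½
(p & p) -> p = ½ -> ½ = ½  [~½ | ½]
p <-> ((p & p) -> p) = ½ <-> ½ = ½
(p <-> ((p & p) -> p)) -> p = ½ -> ½ = ½
((p <-> ((p & p) -> p)) -> p) | p = ½ | ½ = ½
In Ł3: p & p = ½ & ½ = ½
(p & p) -> p = ½ -> ½ = ⊤  [min(1, 1−½+½)]
p <-> ((p & p) -> p) = ½ <-> ⊤ = ½
(p <-> ((p & p) -> p)) -> p = ½ -> ½ = ⊤
((p <-> ((p & p) -> p)) -> p) | p = ⊤ | ½ = ⊤
They differ because Kleene's strong three-valued logic K3 and Ł3 treat ½ differently under implication.

½; ⊤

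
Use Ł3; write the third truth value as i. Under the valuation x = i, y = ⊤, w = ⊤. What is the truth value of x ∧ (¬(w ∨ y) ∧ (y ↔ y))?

⊥

w ∨ y = ⊤ ∨ ⊤ = ⊤
¬(w ∨ y) = ¬⊤ = ⊥
y ↔ y = ⊤ ↔ ⊤ = ⊤
¬(w ∨ y) ∧ (y ↔ y) = ⊥ ∧ ⊤ = ⊥
x ∧ (¬(w ∨ y) ∧ (y ↔ y)) = i ∧ ⊥ = ⊥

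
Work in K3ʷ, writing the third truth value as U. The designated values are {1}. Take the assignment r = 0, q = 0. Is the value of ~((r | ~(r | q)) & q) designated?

Yes

r | q = 0 | 0 = 0
~(r | q) = ~0 = 1
r | ~(r | q) = 0 | 1 = 1
(r | ~(r | q)) & q = 1 & 0 = 0
~((r | ~(r | q)) & q) = ~0 = 1
1 ∈ {1}.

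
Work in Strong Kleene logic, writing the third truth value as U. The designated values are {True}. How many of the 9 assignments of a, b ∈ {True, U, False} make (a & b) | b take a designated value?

Designated under: (a=True, b=True); (a=U, b=True); (a=False, b=True).

3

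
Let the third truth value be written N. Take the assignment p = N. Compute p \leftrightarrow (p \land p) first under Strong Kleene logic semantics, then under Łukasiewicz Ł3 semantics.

N; ⊤

In Strong Kleene logic: p \land p = N \land N = N
p \leftrightarrow (p \land p) = N \leftrightarrow N = N
In Łukasiewicz Ł3: p \land p = N \land N = N
p \leftrightarrow (p \land p) = N \leftrightarrow N = ⊤  [1 − |½−½|]
They differ because Strong Kleene logic and Łukasiewicz Ł3 treat N differently under implication.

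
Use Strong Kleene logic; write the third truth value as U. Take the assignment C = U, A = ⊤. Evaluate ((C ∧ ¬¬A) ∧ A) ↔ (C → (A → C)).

U

¬A = ¬⊤ = ⊥
¬¬A = ¬⊥ = ⊤
C ∧ ¬¬A = U ∧ ⊤ = U
(C ∧ ¬¬A) ∧ A = U ∧ ⊤ = U
A → C = ⊤ → U = U  [¬⊤ ∨ U]
C → (A → C) = U → U = U
((C ∧ ¬¬A) ∧ A) ↔ (C → (A → C)) = U ↔ U = U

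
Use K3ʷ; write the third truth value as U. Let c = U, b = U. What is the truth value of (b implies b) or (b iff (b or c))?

U

b implies b = U implies U = U  [any arg is the third value ⇒ result is the third value]
b or c = U or U = U
b iff (b or c) = U iff U = U
(b implies b) or (b iff (b or c)) = U or U = U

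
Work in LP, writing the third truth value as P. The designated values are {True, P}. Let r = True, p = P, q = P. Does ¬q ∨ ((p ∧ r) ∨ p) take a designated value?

Yes

¬q = ¬P = P
p ∧ r = P ∧ True = P
(p ∧ r) ∨ p = P ∨ P = P
¬q ∨ ((p ∧ r) ∨ p) = P ∨ P = P
P ∈ {True, P}.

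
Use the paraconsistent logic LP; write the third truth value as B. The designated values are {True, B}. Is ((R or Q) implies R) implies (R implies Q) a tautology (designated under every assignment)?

Countermodel: R=True, Q=False gives False, which is not designated.

No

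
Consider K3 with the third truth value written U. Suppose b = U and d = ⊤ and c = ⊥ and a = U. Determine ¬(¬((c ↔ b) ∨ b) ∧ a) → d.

⊤

c ↔ b = ⊥ ↔ U = U
(c ↔ b) ∨ b = U ∨ U = U
¬((c ↔ b) ∨ b) = ¬U = U
¬((c ↔ b) ∨ b) ∧ a = U ∧ U = U
¬(¬((c ↔ b) ∨ b) ∧ a) = ¬U = U
¬(¬((c ↔ b) ∨ b) ∧ a) → d = U → ⊤ = ⊤  [¬U ∨ ⊤]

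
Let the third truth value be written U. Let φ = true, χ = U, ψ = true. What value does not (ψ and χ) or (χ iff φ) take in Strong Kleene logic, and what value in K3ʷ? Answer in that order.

In Strong Kleene logic: ψ and χ = true and U = U
not (ψ and χ) = not U = U
χ iff φ = U iff true = U
not (ψ and χ) or (χ iff φ) = U or U = U
In K3ʷ: ψ and χ = true and U = U
not (ψ and χ) = not U = U
χ iff φ = U iff true = U
not (ψ and χ) or (χ iff φ) = U or U = U

U; U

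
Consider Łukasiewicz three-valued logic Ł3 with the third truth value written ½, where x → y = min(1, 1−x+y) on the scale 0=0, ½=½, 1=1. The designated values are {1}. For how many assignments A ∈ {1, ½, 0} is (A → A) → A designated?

1

A=1: 1 ✓
A=½: ½ ·
A=0: 0 ·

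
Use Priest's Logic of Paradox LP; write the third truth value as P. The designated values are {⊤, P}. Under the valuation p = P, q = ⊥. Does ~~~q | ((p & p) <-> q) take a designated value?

~q = ~⊥ = ⊤
~~q = ~⊤ = ⊥
~~~q = ~⊥ = ⊤
p & p = P & P = P
(p & p) <-> q = P <-> ⊥ = P
~~~q | ((p & p) <-> q) = ⊤ | P = ⊤
⊤ ∈ {⊤, P}.

Yes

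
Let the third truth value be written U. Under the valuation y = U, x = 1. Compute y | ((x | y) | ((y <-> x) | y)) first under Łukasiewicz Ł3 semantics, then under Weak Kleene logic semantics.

In Łukasiewicz Ł3: x | y = 1 | U = 1
y <-> x = U <-> 1 = U
(y <-> x) | y = U | U = U
(x | y) | ((y <-> x) | y) = 1 | U = 1
y | ((x | y) | ((y <-> x) | y)) = U | 1 = 1
In Weak Kleene logic: x | y = 1 | U = U
y <-> x = U <-> 1 = U
(y <-> x) | y = U | U = U
(x | y) | ((y <-> x) | y) = U | U = U
y | ((x | y) | ((y <-> x) | y)) = U | U = U
They differ because Łukasiewicz Ł3 and Weak Kleene logic treat U differently under the binary connectives.

1; U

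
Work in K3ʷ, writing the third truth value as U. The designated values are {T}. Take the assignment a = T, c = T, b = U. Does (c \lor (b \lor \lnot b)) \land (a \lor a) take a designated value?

No

\lnot b = \lnot U = U
b \lor \lnot b = U \lor U = U
c \lor (b \lor \lnot b) = T \lor U = U
a \lor a = T \lor T = T
(c \lor (b \lor \lnot b)) \land (a \lor a) = U \land T = U
U ∉ {T}.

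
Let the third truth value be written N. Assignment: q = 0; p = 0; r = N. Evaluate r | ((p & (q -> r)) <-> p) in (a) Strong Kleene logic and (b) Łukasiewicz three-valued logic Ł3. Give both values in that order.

In Strong Kleene logic: q -> r = 0 -> N = 1
p & (q -> r) = 0 & 1 = 0
(p & (q -> r)) <-> p = 0 <-> 0 = 1
r | ((p & (q -> r)) <-> p) = N | 1 = 1
In Łukasiewicz three-valued logic Ł3: q -> r = 0 -> N = 1  [min(1, 1−0+½)]
p & (q -> r) = 0 & 1 = 0
(p & (q -> r)) <-> p = 0 <-> 0 = 1
r | ((p & (q -> r)) <-> p) = N | 1 = 1

1; 1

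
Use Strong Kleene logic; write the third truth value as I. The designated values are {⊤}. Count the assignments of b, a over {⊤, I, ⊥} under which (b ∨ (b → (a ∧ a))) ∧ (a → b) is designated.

Designated under: (b=⊤, a=⊤); (b=⊤, a=I); (b=⊤, a=⊥); (b=⊥, a=⊥).

4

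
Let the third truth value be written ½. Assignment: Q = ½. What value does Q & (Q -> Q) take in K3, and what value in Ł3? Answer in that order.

½; ½

In K3: Q -> Q = ½ -> ½ = ½  [~½ | ½]
Q & (Q -> Q) = ½ & ½ = ½
In Ł3: Q -> Q = ½ -> ½ = 1
Q & (Q -> Q) = ½ & 1 = ½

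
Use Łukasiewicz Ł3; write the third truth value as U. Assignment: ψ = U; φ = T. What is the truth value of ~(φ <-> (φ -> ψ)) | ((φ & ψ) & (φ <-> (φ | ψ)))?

U

φ -> ψ = T -> U = U
φ <-> (φ -> ψ) = T <-> U = U
~(φ <-> (φ -> ψ)) = ~U = U
φ & ψ = T & U = U
φ | ψ = T | U = T
φ <-> (φ | ψ) = T <-> T = T
(φ & ψ) & (φ <-> (φ | ψ)) = U & T = U
~(φ <-> (φ -> ψ)) | ((φ & ψ) & (φ <-> (φ | ψ))) = U | U = U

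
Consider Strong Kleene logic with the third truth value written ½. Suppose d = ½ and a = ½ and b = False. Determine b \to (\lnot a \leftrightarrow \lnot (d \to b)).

True

\lnot a = \lnot ½ = ½
d \to b = ½ \to False = ½  [\lnot ½ \lor False]
\lnot (d \to b) = \lnot ½ = ½
\lnot a \leftrightarrow \lnot (d \to b) = ½ \leftrightarrow ½ = ½
b \to (\lnot a \leftrightarrow \lnot (d \to b)) = False \to ½ = True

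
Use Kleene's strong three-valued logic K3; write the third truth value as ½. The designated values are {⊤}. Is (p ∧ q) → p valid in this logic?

No

Countermodel: p=½, q=⊤ gives ½, which is not designated.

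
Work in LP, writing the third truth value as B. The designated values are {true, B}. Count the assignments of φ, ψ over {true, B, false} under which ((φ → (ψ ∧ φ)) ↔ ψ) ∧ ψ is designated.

Of the 9 assignments, 6 give a value in {true, B}.

6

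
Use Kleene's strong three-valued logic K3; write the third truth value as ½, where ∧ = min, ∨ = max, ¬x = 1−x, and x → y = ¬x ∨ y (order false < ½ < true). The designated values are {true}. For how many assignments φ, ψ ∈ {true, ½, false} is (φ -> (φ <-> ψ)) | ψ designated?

5

Of the 9 assignments, 5 give a value in {true}.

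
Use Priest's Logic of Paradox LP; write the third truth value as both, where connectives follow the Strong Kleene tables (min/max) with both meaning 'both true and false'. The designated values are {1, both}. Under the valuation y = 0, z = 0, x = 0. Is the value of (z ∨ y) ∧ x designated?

z ∨ y = 0 ∨ 0 = 0
(z ∨ y) ∧ x = 0 ∧ 0 = 0
0 ∉ {1, both}.

No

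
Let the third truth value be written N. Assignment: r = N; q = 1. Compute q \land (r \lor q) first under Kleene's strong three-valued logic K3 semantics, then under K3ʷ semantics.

In Kleene's strong three-valued logic K3: r \lor q = N \lor 1 = 1
q \land (r \lor q) = 1 \land 1 = 1
In K3ʷ: r \lor q = N \lor 1 = N
q \land (r \lor q) = 1 \land N = N
They differ because Kleene's strong three-valued logic K3 and K3ʷ treat N differently under the binary connectives.

1; N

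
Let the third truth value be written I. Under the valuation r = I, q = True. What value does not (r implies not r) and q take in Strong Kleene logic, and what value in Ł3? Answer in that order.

I; False

In Strong Kleene logic: not r = not I = I
r implies not r = I implies I = I  [not I or I]
not (r implies not r) = not I = I
not (r implies not r) and q = I and True = I
In Ł3: not r = not I = I
r implies not r = I implies I = True  [min(1, 1−½+½)]
not (r implies not r) = not True = False
not (r implies not r) and q = False and True = False
They differ because Strong Kleene logic and Ł3 treat I differently under implication.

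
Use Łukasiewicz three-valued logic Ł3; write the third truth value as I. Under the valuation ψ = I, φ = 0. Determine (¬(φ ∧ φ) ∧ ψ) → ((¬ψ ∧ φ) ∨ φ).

φ ∧ φ = 0 ∧ 0 = 0
¬(φ ∧ φ) = ¬0 = 1
¬(φ ∧ φ) ∧ ψ = 1 ∧ I = I
¬ψ = ¬I = I
¬ψ ∧ φ = I ∧ 0 = 0
(¬ψ ∧ φ) ∨ φ = 0 ∨ 0 = 0
(¬(φ ∧ φ) ∧ ψ) → ((¬ψ ∧ φ) ∨ φ) = I → 0 = I  [min(1, 1−½+0)]

I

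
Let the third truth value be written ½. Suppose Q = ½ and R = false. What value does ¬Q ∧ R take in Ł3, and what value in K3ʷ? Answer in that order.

false; ½

In Ł3: ¬Q = ¬½ = ½
¬Q ∧ R = ½ ∧ false = false
In K3ʷ: ¬Q = ¬½ = ½
¬Q ∧ R = ½ ∧ false = ½
They differ because Ł3 and K3ʷ treat ½ differently under the binary connectives.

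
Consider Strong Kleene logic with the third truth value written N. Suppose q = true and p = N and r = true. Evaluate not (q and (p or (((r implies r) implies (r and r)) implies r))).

false

r implies r = true implies true = true
r and r = true and true = true
(r implies r) implies (r and r) = true implies true = true
((r implies r) implies (r and r)) implies r = true implies true = true
p or (((r implies r) implies (r and r)) implies r) = N or true = true
q and (p or (((r implies r) implies (r and r)) implies r)) = true and true = true
not (q and (p or (((r implies r) implies (r and r)) implies r))) = not true = false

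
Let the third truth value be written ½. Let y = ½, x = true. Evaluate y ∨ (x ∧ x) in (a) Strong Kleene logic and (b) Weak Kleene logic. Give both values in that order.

In Strong Kleene logic: x ∧ x = true ∧ true = true
y ∨ (x ∧ x) = ½ ∨ true = true
In Weak Kleene logic: x ∧ x = true ∧ true = true
y ∨ (x ∧ x) = ½ ∨ true = ½
They differ because Strong Kleene logic and Weak Kleene logic treat ½ differently under the binary connectives.

true; ½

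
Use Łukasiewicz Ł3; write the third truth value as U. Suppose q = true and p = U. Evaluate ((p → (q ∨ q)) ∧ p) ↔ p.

true

q ∨ q = true ∨ true = true
p → (q ∨ q) = U → true = true  [min(1, 1−½+1)]
(p → (q ∨ q)) ∧ p = true ∧ U = U
((p → (q ∨ q)) ∧ p) ↔ p = U ↔ U = true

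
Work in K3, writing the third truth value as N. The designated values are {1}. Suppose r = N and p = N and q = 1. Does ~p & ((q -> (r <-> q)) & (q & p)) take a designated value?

No

~p = ~N = N
r <-> q = N <-> 1 = N
q -> (r <-> q) = 1 -> N = N
q & p = 1 & N = N
(q -> (r <-> q)) & (q & p) = N & N = N
~p & ((q -> (r <-> q)) & (q & p)) = N & N = N
N ∉ {1}.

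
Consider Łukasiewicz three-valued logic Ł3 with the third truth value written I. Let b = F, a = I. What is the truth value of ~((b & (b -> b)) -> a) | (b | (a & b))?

b -> b = F -> F = T
b & (b -> b) = F & T = F
(b & (b -> b)) -> a = F -> I = T  [min(1, 1−0+½)]
~((b & (b -> b)) -> a) = ~T = F
a & b = I & F = F
b | (a & b) = F | F = F
~((b & (b -> b)) -> a) | (b | (a & b)) = F | F = F

F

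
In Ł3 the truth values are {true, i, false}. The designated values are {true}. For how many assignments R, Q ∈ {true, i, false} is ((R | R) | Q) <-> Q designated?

6

Of the 9 assignments, 6 give a value in {true}.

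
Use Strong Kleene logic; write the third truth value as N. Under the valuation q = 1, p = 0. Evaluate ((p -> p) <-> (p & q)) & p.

0

p -> p = 0 -> 0 = 1
p & q = 0 & 1 = 0
(p -> p) <-> (p & q) = 1 <-> 0 = 0
((p -> p) <-> (p & q)) & p = 0 & 0 = 0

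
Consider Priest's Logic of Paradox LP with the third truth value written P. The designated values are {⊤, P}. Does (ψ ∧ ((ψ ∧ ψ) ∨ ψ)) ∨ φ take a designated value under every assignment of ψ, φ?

Countermodel: ψ=⊥, φ=⊥ gives ⊥, which is not designated.

No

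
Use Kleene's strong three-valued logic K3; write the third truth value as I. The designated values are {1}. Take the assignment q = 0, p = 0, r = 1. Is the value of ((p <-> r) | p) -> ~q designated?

Yes

p <-> r = 0 <-> 1 = 0
(p <-> r) | p = 0 | 0 = 0
~q = ~0 = 1
((p <-> r) | p) -> ~q = 0 -> 1 = 1
1 ∈ {1}.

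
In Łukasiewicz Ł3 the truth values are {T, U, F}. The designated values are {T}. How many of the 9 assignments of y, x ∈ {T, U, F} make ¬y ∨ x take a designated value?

5

Of the 9 assignments, 5 give a value in {T}.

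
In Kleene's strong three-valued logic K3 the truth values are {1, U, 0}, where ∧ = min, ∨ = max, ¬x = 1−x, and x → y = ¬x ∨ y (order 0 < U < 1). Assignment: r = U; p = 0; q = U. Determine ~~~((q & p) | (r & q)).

q & p = U & 0 = 0
r & q = U & U = U
(q & p) | (r & q) = 0 | U = U
~((q & p) | (r & q)) = ~U = U
~~((q & p) | (r & q)) = ~U = U
~~~((q & p) | (r & q)) = ~U = U

U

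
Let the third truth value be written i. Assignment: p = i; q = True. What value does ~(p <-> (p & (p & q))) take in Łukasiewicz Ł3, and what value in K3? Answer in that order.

In Łukasiewicz Ł3: p & q = i & True = i
p & (p & q) = i & i = i
p <-> (p & (p & q)) = i <-> i = True
~(p <-> (p & (p & q))) = ~True = False
In K3: p & q = i & True = i
p & (p & q) = i & i = i
p <-> (p & (p & q)) = i <-> i = i
~(p <-> (p & (p & q))) = ~i = i
They differ because Łukasiewicz Ł3 and K3 treat i differently under implication.

False; i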